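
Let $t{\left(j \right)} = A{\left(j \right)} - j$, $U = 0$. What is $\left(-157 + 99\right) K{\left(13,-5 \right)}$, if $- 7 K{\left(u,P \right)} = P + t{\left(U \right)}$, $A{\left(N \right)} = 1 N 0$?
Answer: $- \frac{290}{7} \approx -41.429$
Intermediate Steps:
$A{\left(N \right)} = 0$ ($A{\left(N \right)} = N 0 = 0$)
$t{\left(j \right)} = - j$ ($t{\left(j \right)} = 0 - j = - j$)
$K{\left(u,P \right)} = - \frac{P}{7}$ ($K{\left(u,P \right)} = - \frac{P - 0}{7} = - \frac{P + 0}{7} = - \frac{P}{7}$)
$\left(-157 + 99\right) K{\left(13,-5 \right)} = \left(-157 + 99\right) \left(\left(- \frac{1}{7}\right) \left(-5\right)\right) = \left(-58\right) \frac{5}{7} = - \frac{290}{7}$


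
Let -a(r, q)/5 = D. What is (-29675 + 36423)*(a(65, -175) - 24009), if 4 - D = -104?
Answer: -165656652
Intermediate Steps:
D = 108 (D = 4 - 1*(-104) = 4 + 104 = 108)
a(r, q) = -540 (a(r, q) = -5*108 = -540)
(-29675 + 36423)*(a(65, -175) - 24009) = (-29675 + 36423)*(-540 - 24009) = 6748*(-24549) = -165656652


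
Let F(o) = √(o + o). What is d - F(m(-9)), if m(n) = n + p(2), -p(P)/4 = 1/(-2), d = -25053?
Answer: -25053 - I*√14 ≈ -25053.0 - 3.7417*I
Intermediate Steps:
p(P) = 2 (p(P) = -4/(-2) = -4*(-½) = 2)
m(n) = 2 + n (m(n) = n + 2 = 2 + n)
F(o) = √2*√o (F(o) = √(2*o) = √2*√o)
d - F(m(-9)) = -25053 - √2*√(2 - 9) = -25053 - √2*√(-7) = -25053 - √2*I*√7 = -25053 - I*√14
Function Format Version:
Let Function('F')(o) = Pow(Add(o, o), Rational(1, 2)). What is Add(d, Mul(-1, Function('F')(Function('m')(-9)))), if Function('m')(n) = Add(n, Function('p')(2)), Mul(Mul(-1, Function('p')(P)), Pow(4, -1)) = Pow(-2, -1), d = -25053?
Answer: Add(-25053, Mul(-1, I, Pow(14, Rational(1, 2)))) ≈ Add(-25053., Mul(-3.7417, I))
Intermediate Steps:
Function('p')(P) = 2 (Function('p')(P) = Mul(-4, Pow(-2, -1)) = Mul(-4, Rational(-1, 2)) = 2)
Function('m')(n) = Add(2, n) (Function('m')(n) = Add(n, 2) = Add(2, n))
Function('F')(o) = Mul(Pow(2, Rational(1, 2)), Pow(o, Rational(1, 2))) (Function('F')(o) = Pow(Mul(2, o), Rational(1, 2)) = Mul(Pow(2, Rational(1, 2)), Pow(o, Rational(1, 2))))
Add(d, Mul(-1, Function('F')(Function('m')(-9)))) = Add(-25053, Mul(-1, Mul(Pow(2, Rational(1, 2)), Pow(Add(2, -9), Rational(1, 2))))) = Add(-25053, Mul(-1, Mul(Pow(2, Rational(1, 2)), Pow(-7, Rational(1, 2))))) = Add(-25053, Mul(-1, Mul(Pow(2, Rational(1, 2)), Mul(I, Pow(7, Rational(1, 2)))))) = Add(-25053, Mul(-1, Mul(I, Pow(14, Rational(1, 2))))) = Add(-25053, Mul(-1, I, Pow(14, Rational(1, 2))))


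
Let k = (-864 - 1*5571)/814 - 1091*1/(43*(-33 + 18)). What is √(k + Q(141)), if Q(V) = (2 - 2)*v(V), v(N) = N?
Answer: I*√14156288430/47730 ≈ 2.4928*I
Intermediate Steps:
Q(V) = 0 (Q(V) = (2 - 2)*V = 0*V = 0)
k = -296591/47730 (k = (-864 - 5571)*(1/814) - 1091/((-15*43)) = -6435*1/814 - 1091/(-645) = -585/74 - 1091*(-1/645) = -585/74 + 1091/645 = -296591/47730 ≈ -6.2139)
√(k + Q(141)) = √(-296591/47730 + 0) = √(-296591/47730) = I*√14156288430/47730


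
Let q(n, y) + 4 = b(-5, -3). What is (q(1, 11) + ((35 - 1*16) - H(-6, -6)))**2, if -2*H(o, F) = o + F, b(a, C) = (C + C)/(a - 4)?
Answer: 841/9 ≈ 93.444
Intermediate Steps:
b(a, C) = 2*C/(-4 + a) (b(a, C) = (2*C)/(-4 + a) = 2*C/(-4 + a))
H(o, F) = -F/2 - o/2 (H(o, F) = -(o + F)/2 = -(F + o)/2 = -F/2 - o/2)
q(n, y) = -10/3 (q(n, y) = -4 + 2*(-3)/(-4 - 5) = -4 + 2*(-3)/(-9) = -4 + 2*(-3)*(-1/9) = -4 + 2/3 = -10/3)
(q(1, 11) + ((35 - 1*16) - H(-6, -6)))**2 = (-10/3 + ((35 - 1*16) - (-1/2*(-6) - 1/2*(-6))))**2 = (-10/3 + ((35 - 16) - (3 + 3)))**2 = (-10/3 + (19 - 1*6))**2 = (-10/3 + (19 - 6))**2 = (-10/3 + 13)**2 = (29/3)**2 = 841/9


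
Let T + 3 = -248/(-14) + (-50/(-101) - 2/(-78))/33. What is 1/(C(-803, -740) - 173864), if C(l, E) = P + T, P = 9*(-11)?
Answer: -909909/158277096349 ≈ -5.7488e-6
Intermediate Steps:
P = -99
T = 13403018/909909 (T = -3 + (-248/(-14) + (-50/(-101) - 2/(-78))/33) = -3 + (-248*(-1/14) + (-50*(-1/101) - 2*(-1/78))*(1/33)) = -3 + (124/7 + (50/101 + 1/39)*(1/33)) = -3 + (124/7 + (2051/3939)*(1/33)) = -3 + (124/7 + 2051/129987) = -3 + 16132745/909909 = 13403018/909909 ≈ 14.730)
C(l, E) = -76677973/909909 (C(l, E) = -99 + 13403018/909909 = -76677973/909909)
1/(C(-803, -740) - 173864) = 1/(-76677973/909909 - 173864) = 1/(-158277096349/909909) = -909909/158277096349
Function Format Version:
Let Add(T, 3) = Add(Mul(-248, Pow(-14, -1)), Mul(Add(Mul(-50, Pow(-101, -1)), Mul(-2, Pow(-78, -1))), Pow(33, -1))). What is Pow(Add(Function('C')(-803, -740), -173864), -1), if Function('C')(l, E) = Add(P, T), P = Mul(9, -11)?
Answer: Rational(-909909, 158277096349) ≈ -5.7488e-6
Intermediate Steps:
P = -99
T = Rational(13403018, 909909) (T = Add(-3, Add(Mul(-248, Pow(-14, -1)), Mul(Add(Mul(-50, Pow(-101, -1)), Mul(-2, Pow(-78, -1))), Pow(33, -1)))) = Add(-3, Add(Mul(-248, Rational(-1, 14)), Mul(Add(Mul(-50, Rational(-1, 101)), Mul(-2, Rational(-1, 78))), Rational(1, 33)))) = Add(-3, Add(Rational(124, 7), Mul(Add(Rational(50, 101), Rational(1, 39)), Rational(1, 33)))) = Add(-3, Add(Rational(124, 7), Mul(Rational(2051, 3939), Rational(1, 33)))) = Add(-3, Add(Rational(124, 7), Rational(2051, 129987))) = Add(-3, Rational(16132745, 909909)) = Rational(13403018, 909909) ≈ 14.730)
Function('C')(l, E) = Rational(-76677973, 909909) (Function('C')(l, E) = Add(-99, Rational(13403018, 909909)) = Rational(-76677973, 909909))
Pow(Add(Function('C')(-803, -740), -173864), -1) = Pow(Add(Rational(-76677973, 909909), -173864), -1) = Pow(Rational(-158277096349, 909909), -1) = Rational(-909909, 158277096349)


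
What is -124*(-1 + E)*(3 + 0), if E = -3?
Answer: 1488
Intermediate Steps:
-124*(-1 + E)*(3 + 0) = -124*(-1 - 3)*(3 + 0) = -(-496)*3 = -124*(-12) = 1488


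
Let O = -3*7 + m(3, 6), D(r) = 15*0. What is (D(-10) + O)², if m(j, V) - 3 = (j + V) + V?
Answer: 9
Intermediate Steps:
m(j, V) = 3 + j + 2*V (m(j, V) = 3 + ((j + V) + V) = 3 + ((V + j) + V) = 3 + (j + 2*V) = 3 + j + 2*V)
D(r) = 0
O = -3 (O = -3*7 + (3 + 3 + 2*6) = -21 + (3 + 3 + 12) = -21 + 18 = -3)
(D(-10) + O)² = (0 - 3)² = (-3)² = 9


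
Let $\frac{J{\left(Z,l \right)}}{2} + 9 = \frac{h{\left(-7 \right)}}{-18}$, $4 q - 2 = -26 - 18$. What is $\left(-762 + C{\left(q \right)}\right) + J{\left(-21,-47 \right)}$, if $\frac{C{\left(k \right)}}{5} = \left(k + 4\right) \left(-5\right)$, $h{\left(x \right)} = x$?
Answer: $- \frac{11101}{18} \approx -616.72$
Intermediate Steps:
$q = - \frac{21}{2}$ ($q = \frac{1}{2} + \frac{-26 - 18}{4} = \frac{1}{2} + \frac{1}{4} \left(-44\right) = \frac{1}{2} - 11 = - \frac{21}{2} \approx -10.5$)
$J{\left(Z,l \right)} = - \frac{155}{9}$ ($J{\left(Z,l \right)} = -18 + 2 \left(- \frac{7}{-18}\right) = -18 + 2 \left(\left(-7\right) \left(- \frac{1}{18}\right)\right) = -18 + 2 \cdot \frac{7}{18} = -18 + \frac{7}{9} = - \frac{155}{9}$)
$C{\left(k \right)} = -100 - 25 k$ ($C{\left(k \right)} = 5 \left(k + 4\right) \left(-5\right) = 5 \left(4 + k\right) \left(-5\right) = 5 \left(-20 - 5 k\right) = -100 - 25 k$)
$\left(-762 + C{\left(q \right)}\right) + J{\left(-21,-47 \right)} = \left(-762 - - \frac{325}{2}\right) - \frac{155}{9} = \left(-762 + \left(-100 + \frac{525}{2}\right)\right) - \frac{155}{9} = \left(-762 + \frac{325}{2}\right) - \frac{155}{9} = - \frac{1199}{2} - \frac{155}{9} = - \frac{11101}{18}$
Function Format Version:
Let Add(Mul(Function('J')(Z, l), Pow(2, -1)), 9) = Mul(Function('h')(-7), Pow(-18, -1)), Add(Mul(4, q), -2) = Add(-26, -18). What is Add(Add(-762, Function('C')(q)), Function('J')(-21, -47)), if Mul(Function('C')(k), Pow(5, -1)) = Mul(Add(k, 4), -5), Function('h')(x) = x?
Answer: Rational(-11101, 18) ≈ -616.72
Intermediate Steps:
q = Rational(-21, 2) (q = Add(Rational(1, 2), Mul(Rational(1, 4), Add(-26, -18))) = Add(Rational(1, 2), Mul(Rational(1, 4), -44)) = Add(Rational(1, 2), -11) = Rational(-21, 2) ≈ -10.500)
Function('J')(Z, l) = Rational(-155, 9) (Function('J')(Z, l) = Add(-18, Mul(2, Mul(-7, Pow(-18, -1)))) = Add(-18, Mul(2, Mul(-7, Rational(-1, 18)))) = Add(-18, Mul(2, Rational(7, 18))) = Add(-18, Rational(7, 9)) = Rational(-155, 9))
Function('C')(k) = Add(-100, Mul(-25, k)) (Function('C')(k) = Mul(5, Mul(Add(k, 4), -5)) = Mul(5, Mul(Add(4, k), -5)) = Mul(5, Add(-20, Mul(-5, k))) = Add(-100, Mul(-25, k)))
Add(Add(-762, Function('C')(q)), Function('J')(-21, -47)) = Add(Add(-762, Add(-100, Mul(-25, Rational(-21, 2)))), Rational(-155, 9)) = Add(Add(-762, Add(-100, Rational(525, 2))), Rational(-155, 9)) = Add(Add(-762, Rational(325, 2)), Rational(-155, 9)) = Add(Rational(-1199, 2), Rational(-155, 9)) = Rational(-11101, 18)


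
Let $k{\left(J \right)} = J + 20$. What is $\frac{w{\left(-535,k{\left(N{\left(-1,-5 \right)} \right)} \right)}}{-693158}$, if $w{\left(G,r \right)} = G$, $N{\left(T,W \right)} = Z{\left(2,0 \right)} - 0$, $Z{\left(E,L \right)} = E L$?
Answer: $\frac{535}{693158} \approx 0.00077183$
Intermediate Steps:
$N{\left(T,W \right)} = 0$ ($N{\left(T,W \right)} = 2 \cdot 0 - 0 = 0 + 0 = 0$)
$k{\left(J \right)} = 20 + J$
$\frac{w{\left(-535,k{\left(N{\left(-1,-5 \right)} \right)} \right)}}{-693158} = - \frac{535}{-693158} = \left(-535\right) \left(- \frac{1}{693158}\right) = \frac{535}{693158}$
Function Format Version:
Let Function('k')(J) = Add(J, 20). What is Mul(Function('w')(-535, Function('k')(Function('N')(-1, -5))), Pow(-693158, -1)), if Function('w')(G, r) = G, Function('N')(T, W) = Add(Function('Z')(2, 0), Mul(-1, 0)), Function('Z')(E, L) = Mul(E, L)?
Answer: Rational(535, 693158) ≈ 0.00077183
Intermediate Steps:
Function('N')(T, W) = 0 (Function('N')(T, W) = Add(Mul(2, 0), Mul(-1, 0)) = Add(0, 0) = 0)
Function('k')(J) = Add(20, J)
Mul(Function('w')(-535, Function('k')(Function('N')(-1, -5))), Pow(-693158, -1)) = Mul(-535, Pow(-693158, -1)) = Mul(-535, Rational(-1, 693158)) = Rational(535, 693158)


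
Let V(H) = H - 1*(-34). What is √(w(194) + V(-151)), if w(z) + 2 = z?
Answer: 5*√3 ≈ 8.6602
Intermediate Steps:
V(H) = 34 + H (V(H) = H + 34 = 34 + H)
w(z) = -2 + z
√(w(194) + V(-151)) = √((-2 + 194) + (34 - 151)) = √(192 - 117) = √75 = 5*√3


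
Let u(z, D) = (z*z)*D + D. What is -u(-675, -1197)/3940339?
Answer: 545384322/3940339 ≈ 138.41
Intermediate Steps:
u(z, D) = D + D*z**2 (u(z, D) = z**2*D + D = D*z**2 + D = D + D*z**2)
-u(-675, -1197)/3940339 = -(-1197*(1 + (-675)**2))/3940339 = -(-1197*(1 + 455625))/3940339 = -(-1197*455626)/3940339 = -(-545384322)/3940339 = -1*(-545384322/3940339) = 545384322/3940339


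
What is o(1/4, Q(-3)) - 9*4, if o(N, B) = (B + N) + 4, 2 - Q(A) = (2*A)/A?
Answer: -127/4 ≈ -31.750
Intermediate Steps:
Q(A) = 0 (Q(A) = 2 - 2*A/A = 2 - 1*2 = 2 - 2 = 0)
o(N, B) = 4 + B + N
o(1/4, Q(-3)) - 9*4 = (4 + 0 + 1/4) - 9*4 = (4 + 0 + ¼) - 36 = 17/4 - 36 = -127/4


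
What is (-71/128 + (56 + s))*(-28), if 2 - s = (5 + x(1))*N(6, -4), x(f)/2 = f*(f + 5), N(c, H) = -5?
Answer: -127631/32 ≈ -3988.5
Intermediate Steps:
x(f) = 2*f*(5 + f) (x(f) = 2*(f*(f + 5)) = 2*(f*(5 + f)) = 2*f*(5 + f))
s = 87 (s = 2 - (5 + 2*1*(5 + 1))*(-5) = 2 - (5 + 2*1*6)*(-5) = 2 - (5 + 12)*(-5) = 2 - 17*(-5) = 2 - 1*(-85) = 2 + 85 = 87)
(-71/128 + (56 + s))*(-28) = (-71/128 + (56 + 87))*(-28) = (-71*1/128 + 143)*(-28) = (-71/128 + 143)*(-28) = (18233/128)*(-28) = -127631/32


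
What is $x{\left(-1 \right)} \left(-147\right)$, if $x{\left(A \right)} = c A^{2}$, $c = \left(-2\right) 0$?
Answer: $0$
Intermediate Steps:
$c = 0$
$x{\left(A \right)} = 0$ ($x{\left(A \right)} = 0 A^{2} = 0$)
$x{\left(-1 \right)} \left(-147\right) = 0 \left(-147\right) = 0$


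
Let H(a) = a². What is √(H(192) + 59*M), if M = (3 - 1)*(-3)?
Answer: √36510 ≈ 191.08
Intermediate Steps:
M = -6 (M = 2*(-3) = -6)
√(H(192) + 59*M) = √(192² + 59*(-6)) = √(36864 - 354) = √36510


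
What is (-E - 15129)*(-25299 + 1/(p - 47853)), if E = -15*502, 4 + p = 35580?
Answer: 2360217666576/12277 ≈ 1.9225e+8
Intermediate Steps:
p = 35576 (p = -4 + 35580 = 35576)
E = -7530
(-E - 15129)*(-25299 + 1/(p - 47853)) = (-1*(-7530) - 15129)*(-25299 + 1/(35576 - 47853)) = (7530 - 15129)*(-25299 + 1/(-12277)) = -7599*(-25299 - 1/12277) = -7599*(-310595824/12277) = 2360217666576/12277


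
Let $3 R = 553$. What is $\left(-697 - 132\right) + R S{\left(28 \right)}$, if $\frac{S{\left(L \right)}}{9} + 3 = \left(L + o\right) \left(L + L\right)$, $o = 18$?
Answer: $4267778$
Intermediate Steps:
$R = \frac{553}{3}$ ($R = \frac{1}{3} \cdot 553 = \frac{553}{3} \approx 184.33$)
$S{\left(L \right)} = -27 + 18 L \left(18 + L\right)$ ($S{\left(L \right)} = -27 + 9 \left(L + 18\right) \left(L + L\right) = -27 + 9 \left(18 + L\right) 2 L = -27 + 9 \cdot 2 L \left(18 + L\right) = -27 + 18 L \left(18 + L\right)$)
$\left(-697 - 132\right) + R S{\left(28 \right)} = \left(-697 - 132\right) + \frac{553 \left(-27 + 18 \cdot 28^{2} + 324 \cdot 28\right)}{3} = -829 + \frac{553 \left(-27 + 18 \cdot 784 + 9072\right)}{3} = -829 + \frac{553 \left(-27 + 14112 + 9072\right)}{3} = -829 + \frac{553}{3} \cdot 23157 = -829 + 4268607 = 4267778$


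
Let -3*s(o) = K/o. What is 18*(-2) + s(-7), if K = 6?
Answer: -250/7 ≈ -35.714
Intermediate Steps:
s(o) = -2/o
18*(-2) + s(-7) = 18*(-2) - 2/(-7) = -36 - 2*(-1/7) = -36 + 2/7 = -250/7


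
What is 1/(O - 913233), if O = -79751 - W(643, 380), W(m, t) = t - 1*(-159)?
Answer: -1/993523 ≈ -1.0065e-6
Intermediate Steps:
W(m, t) = 159 + t (W(m, t) = t + 159 = 159 + t)
O = -80290 (O = -79751 - (159 + 380) = -79751 - 1*539 = -79751 - 539 = -80290)
1/(O - 913233) = 1/(-80290 - 913233) = 1/(-993523) = -1/993523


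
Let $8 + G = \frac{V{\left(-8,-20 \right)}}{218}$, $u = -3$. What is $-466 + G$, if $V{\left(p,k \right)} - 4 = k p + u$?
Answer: $- \frac{103171}{218} \approx -473.26$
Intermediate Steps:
$V{\left(p,k \right)} = 1 + k p$ ($V{\left(p,k \right)} = 4 + \left(k p - 3\right) = 4 + \left(-3 + k p\right) = 1 + k p$)
$G = - \frac{1583}{218}$ ($G = -8 + \frac{1 - -160}{218} = -8 + \left(1 + 160\right) \frac{1}{218} = -8 + 161 \cdot \frac{1}{218} = -8 + \frac{161}{218} = - \frac{1583}{218} \approx -7.2615$)
$-466 + G = -466 - \frac{1583}{218} = - \frac{103171}{218}$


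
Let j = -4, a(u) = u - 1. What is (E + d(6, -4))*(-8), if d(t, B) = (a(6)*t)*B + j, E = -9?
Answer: 1064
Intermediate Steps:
a(u) = -1 + u
d(t, B) = -4 + 5*B*t (d(t, B) = ((-1 + 6)*t)*B - 4 = (5*t)*B - 4 = 5*B*t - 4 = -4 + 5*B*t)
(E + d(6, -4))*(-8) = (-9 + (-4 + 5*(-4)*6))*(-8) = (-9 + (-4 - 120))*(-8) = (-9 - 124)*(-8) = -133*(-8) = 1064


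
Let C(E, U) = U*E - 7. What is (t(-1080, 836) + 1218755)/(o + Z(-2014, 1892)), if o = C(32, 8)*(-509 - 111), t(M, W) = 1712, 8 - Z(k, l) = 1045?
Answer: -1220467/155417 ≈ -7.8529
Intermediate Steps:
Z(k, l) = -1037 (Z(k, l) = 8 - 1*1045 = 8 - 1045 = -1037)
C(E, U) = -7 + E*U (C(E, U) = E*U - 7 = -7 + E*U)
o = -154380 (o = (-7 + 32*8)*(-509 - 111) = (-7 + 256)*(-620) = 249*(-620) = -154380)
(t(-1080, 836) + 1218755)/(o + Z(-2014, 1892)) = (1712 + 1218755)/(-154380 - 1037) = 1220467/(-155417) = 1220467*(-1/155417) = -1220467/155417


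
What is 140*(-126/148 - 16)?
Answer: -87290/37 ≈ -2359.2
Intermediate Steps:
140*(-126/148 - 16) = 140*(-126*1/148 - 16) = 140*(-63/74 - 16) = 140*(-1247/74) = -87290/37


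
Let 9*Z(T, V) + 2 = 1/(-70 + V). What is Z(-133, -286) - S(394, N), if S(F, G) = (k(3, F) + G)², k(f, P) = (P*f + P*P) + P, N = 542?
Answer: -79331941337177/3204 ≈ -2.4760e+10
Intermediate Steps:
k(f, P) = P + P² + P*f (k(f, P) = (P*f + P²) + P = (P² + P*f) + P = P + P² + P*f)
Z(T, V) = -2/9 + 1/(9*(-70 + V))
S(F, G) = (G + F*(4 + F))² (S(F, G) = (F*(1 + F + 3) + G)² = (F*(4 + F) + G)² = (G + F*(4 + F))²)
Z(-133, -286) - S(394, N) = (141 - 2*(-286))/(9*(-70 - 286)) - (542 + 394*(4 + 394))² = (⅑)*(141 + 572)/(-356) - (542 + 394*398)² = (⅑)*(-1/356)*713 - (542 + 156812)² = -713/3204 - 1*157354² = -713/3204 - 1*24760281316 = -713/3204 - 24760281316 = -79331941337177/3204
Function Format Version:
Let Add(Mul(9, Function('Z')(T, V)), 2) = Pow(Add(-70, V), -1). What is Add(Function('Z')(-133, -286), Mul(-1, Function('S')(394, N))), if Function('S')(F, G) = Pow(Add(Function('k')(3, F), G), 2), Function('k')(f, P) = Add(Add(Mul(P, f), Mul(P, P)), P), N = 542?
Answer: Rational(-79331941337177, 3204) ≈ -2.4760e+10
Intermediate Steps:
Function('k')(f, P) = Add(P, Pow(P, 2), Mul(P, f)) (Function('k')(f, P) = Add(Add(Mul(P, f), Pow(P, 2)), P) = Add(Add(Pow(P, 2), Mul(P, f)), P) = Add(P, Pow(P, 2), Mul(P, f)))
Function('Z')(T, V) = Add(Rational(-2, 9), Mul(Rational(1, 9), Pow(Add(-70, V), -1)))
Function('S')(F, G) = Pow(Add(G, Mul(F, Add(4, F))), 2) (Function('S')(F, G) = Pow(Add(Mul(F, Add(1, F, 3)), G), 2) = Pow(Add(Mul(F, Add(4, F)), G), 2) = Pow(Add(G, Mul(F, Add(4, F))), 2))
Add(Function('Z')(-133, -286), Mul(-1, Function('S')(394, N))) = Add(Mul(Rational(1, 9), Pow(Add(-70, -286), -1), Add(141, Mul(-2, -286))), Mul(-1, Pow(Add(542, Mul(394, Add(4, 394))), 2))) = Add(Mul(Rational(1, 9), Pow(-356, -1), Add(141, 572)), Mul(-1, Pow(Add(542, Mul(394, 398)), 2))) = Add(Mul(Rational(1, 9), Rational(-1, 356), 713), Mul(-1, Pow(Add(542, 156812), 2))) = Add(Rational(-713, 3204), Mul(-1, Pow(157354, 2))) = Add(Rational(-713, 3204), Mul(-1, 24760281316)) = Add(Rational(-713, 3204), -24760281316) = Rational(-79331941337177, 3204)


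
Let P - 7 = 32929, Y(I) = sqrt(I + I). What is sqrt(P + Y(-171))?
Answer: sqrt(32936 + 3*I*sqrt(38)) ≈ 181.48 + 0.0509*I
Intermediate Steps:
Y(I) = sqrt(2)*sqrt(I) (Y(I) = sqrt(2*I) = sqrt(2)*sqrt(I))
P = 32936 (P = 7 + 32929 = 32936)
sqrt(P + Y(-171)) = sqrt(32936 + sqrt(2)*sqrt(-171)) = sqrt(32936 + sqrt(2)*(3*I*sqrt(19))) = sqrt(32936 + 3*I*sqrt(38))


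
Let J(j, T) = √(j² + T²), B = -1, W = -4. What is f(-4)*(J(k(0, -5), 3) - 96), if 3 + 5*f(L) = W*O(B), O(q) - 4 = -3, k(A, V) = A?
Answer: 651/5 ≈ 130.20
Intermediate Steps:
J(j, T) = √(T² + j²)
O(q) = 1 (O(q) = 4 - 3 = 1)
f(L) = -7/5 (f(L) = -⅗ + (-4*1)/5 = -⅗ + (⅕)*(-4) = -⅗ - ⅘ = -7/5)
f(-4)*(J(k(0, -5), 3) - 96) = -7*(√(3² + 0²) - 96)/5 = -7*(√(9 + 0) - 96)/5 = -7*(√9 - 96)/5 = -7*(3 - 96)/5 = -7/5*(-93) = 651/5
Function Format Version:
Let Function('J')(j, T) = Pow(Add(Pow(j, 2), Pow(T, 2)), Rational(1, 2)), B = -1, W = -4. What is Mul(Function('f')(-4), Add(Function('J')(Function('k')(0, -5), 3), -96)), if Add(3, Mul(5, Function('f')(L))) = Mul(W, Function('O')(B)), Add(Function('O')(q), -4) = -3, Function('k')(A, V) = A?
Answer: Rational(651, 5) ≈ 130.20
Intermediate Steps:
Function('J')(j, T) = Pow(Add(Pow(T, 2), Pow(j, 2)), Rational(1, 2))
Function('O')(q) = 1 (Function('O')(q) = Add(4, -3) = 1)
Function('f')(L) = Rational(-7, 5) (Function('f')(L) = Add(Rational(-3, 5), Mul(Rational(1, 5), Mul(-4, 1))) = Add(Rational(-3, 5), Mul(Rational(1, 5), -4)) = Add(Rational(-3, 5), Rational(-4, 5)) = Rational(-7, 5))
Mul(Function('f')(-4), Add(Function('J')(Function('k')(0, -5), 3), -96)) = Mul(Rational(-7, 5), Add(Pow(Add(Pow(3, 2), Pow(0, 2)), Rational(1, 2)), -96)) = Mul(Rational(-7, 5), Add(Pow(Add(9, 0), Rational(1, 2)), -96)) = Mul(Rational(-7, 5), Add(Pow(9, Rational(1, 2)), -96)) = Mul(Rational(-7, 5), Add(3, -96)) = Mul(Rational(-7, 5), -93) = Rational(651, 5)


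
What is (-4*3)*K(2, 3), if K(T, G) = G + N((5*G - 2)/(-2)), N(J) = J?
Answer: 42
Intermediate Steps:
K(T, G) = 1 - 3*G/2 (K(T, G) = G + (5*G - 2)/(-2) = G + (-2 + 5*G)*(-½) = G + (1 - 5*G/2) = 1 - 3*G/2)
(-4*3)*K(2, 3) = (-4*3)*(1 - 3/2*3) = -12*(1 - 9/2) = -12*(-7/2) = 42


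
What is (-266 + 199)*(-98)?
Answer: 6566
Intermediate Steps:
(-266 + 199)*(-98) = -67*(-98) = 6566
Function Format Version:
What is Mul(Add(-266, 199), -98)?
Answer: 6566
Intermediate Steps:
Mul(Add(-266, 199), -98) = Mul(-67, -98) = 6566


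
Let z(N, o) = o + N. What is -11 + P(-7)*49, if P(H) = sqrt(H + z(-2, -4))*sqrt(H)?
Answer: -11 - 49*sqrt(91) ≈ -478.43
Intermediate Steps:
z(N, o) = N + o
P(H) = sqrt(H)*sqrt(-6 + H) (P(H) = sqrt(H + (-2 - 4))*sqrt(H) = sqrt(H - 6)*sqrt(H) = sqrt(-6 + H)*sqrt(H) = sqrt(H)*sqrt(-6 + H))
-11 + P(-7)*49 = -11 + (sqrt(-7)*sqrt(-6 - 7))*49 = -11 + ((I*sqrt(7))*sqrt(-13))*49 = -11 + ((I*sqrt(7))*(I*sqrt(13)))*49 = -11 - sqrt(91)*49 = -11 - 49*sqrt(91)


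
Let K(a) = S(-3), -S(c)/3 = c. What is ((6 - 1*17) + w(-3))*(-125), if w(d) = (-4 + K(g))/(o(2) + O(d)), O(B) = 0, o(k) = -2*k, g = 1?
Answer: 6125/4 ≈ 1531.3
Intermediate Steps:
S(c) = -3*c
K(a) = 9 (K(a) = -3*(-3) = 9)
w(d) = -5/4 (w(d) = (-4 + 9)/(-2*2 + 0) = 5/(-4 + 0) = 5/(-4) = 5*(-¼) = -5/4)
((6 - 1*17) + w(-3))*(-125) = ((6 - 1*17) - 5/4)*(-125) = ((6 - 17) - 5/4)*(-125) = (-11 - 5/4)*(-125) = -49/4*(-125) = 6125/4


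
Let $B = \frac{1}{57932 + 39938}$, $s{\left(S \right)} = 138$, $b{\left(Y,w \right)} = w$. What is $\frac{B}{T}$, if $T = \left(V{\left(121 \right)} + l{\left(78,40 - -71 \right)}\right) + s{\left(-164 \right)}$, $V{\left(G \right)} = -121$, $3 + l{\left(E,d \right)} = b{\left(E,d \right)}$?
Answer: $\frac{1}{12233750} \approx 8.1741 \cdot 10^{-8}$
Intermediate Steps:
$l{\left(E,d \right)} = -3 + d$
$B = \frac{1}{97870} \approx 1.0218 \cdot 10^{-5}$
$T = 125$ ($T = \left(-121 + \left(-3 + \left(40 - -71\right)\right)\right) + 138 = \left(-121 + \left(-3 + \left(40 + 71\right)\right)\right) + 138 = \left(-121 + \left(-3 + 111\right)\right) + 138 = \left(-121 + 108\right) + 138 = -13 + 138 = 125$)
$\frac{B}{T} = \frac{1}{97870 \cdot 125} = \frac{1}{97870} \cdot \frac{1}{125} = \frac{1}{12233750}$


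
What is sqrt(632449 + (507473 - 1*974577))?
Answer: sqrt(165345) ≈ 406.63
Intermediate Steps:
sqrt(632449 + (507473 - 1*974577)) = sqrt(632449 + (507473 - 974577)) = sqrt(632449 - 467104) = sqrt(165345)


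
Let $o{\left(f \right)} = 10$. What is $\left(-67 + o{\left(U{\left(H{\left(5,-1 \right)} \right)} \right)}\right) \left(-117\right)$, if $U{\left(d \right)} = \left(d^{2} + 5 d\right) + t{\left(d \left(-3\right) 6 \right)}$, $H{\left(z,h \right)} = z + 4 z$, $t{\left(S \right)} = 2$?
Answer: $6669$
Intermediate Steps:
$H{\left(z,h \right)} = 5 z$
$U{\left(d \right)} = 2 + d^{2} + 5 d$ ($U{\left(d \right)} = \left(d^{2} + 5 d\right) + 2 = 2 + d^{2} + 5 d$)
$\left(-67 + o{\left(U{\left(H{\left(5,-1 \right)} \right)} \right)}\right) \left(-117\right) = \left(-67 + 10\right) \left(-117\right) = \left(-57\right) \left(-117\right) = 6669$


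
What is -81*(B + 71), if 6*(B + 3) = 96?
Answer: -6804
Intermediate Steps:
B = 13 (B = -3 + (1/6)*96 = -3 + 16 = 13)
-81*(B + 71) = -81*(13 + 71) = -81*84 = -6804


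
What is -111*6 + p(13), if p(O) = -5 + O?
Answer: -658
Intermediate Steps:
-111*6 + p(13) = -111*6 + (-5 + 13) = -666 + 8 = -658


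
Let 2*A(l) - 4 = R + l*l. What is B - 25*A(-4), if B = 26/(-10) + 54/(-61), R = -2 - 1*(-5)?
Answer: -177501/610 ≈ -290.99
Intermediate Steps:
R = 3 (R = -2 + 5 = 3)
A(l) = 7/2 + l²/2 (A(l) = 2 + (3 + l*l)/2 = 2 + (3 + l²)/2 = 2 + (3/2 + l²/2) = 7/2 + l²/2)
B = -1063/305 (B = 26*(-⅒) + 54*(-1/61) = -13/5 - 54/61 = -1063/305 ≈ -3.4852)
B - 25*A(-4) = -1063/305 - 25*(7/2 + (½)*(-4)²) = -1063/305 - 25*(7/2 + (½)*16) = -1063/305 - 25*(7/2 + 8) = -1063/305 - 25*23/2 = -1063/305 - 575/2 = -177501/610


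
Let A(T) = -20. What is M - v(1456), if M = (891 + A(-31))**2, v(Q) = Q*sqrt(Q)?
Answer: 758641 - 5824*sqrt(91) ≈ 7.0308e+5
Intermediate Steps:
v(Q) = Q**(3/2)
M = 758641 (M = (891 - 20)**2 = 871**2 = 758641)
M - v(1456) = 758641 - 1456**(3/2) = 758641 - 5824*sqrt(91)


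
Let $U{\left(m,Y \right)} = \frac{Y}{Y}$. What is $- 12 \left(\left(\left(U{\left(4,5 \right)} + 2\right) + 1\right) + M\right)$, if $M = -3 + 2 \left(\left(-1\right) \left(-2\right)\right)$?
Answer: $-60$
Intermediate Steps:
$M = 1$ ($M = -3 + 2 \cdot 2 = -3 + 4 = 1$)
$U{\left(m,Y \right)} = 1$
$- 12 \left(\left(\left(U{\left(4,5 \right)} + 2\right) + 1\right) + M\right) = - 12 \left(\left(\left(1 + 2\right) + 1\right) + 1\right) = - 12 \left(\left(3 + 1\right) + 1\right) = - 12 \left(4 + 1\right) = \left(-12\right) 5 = -60$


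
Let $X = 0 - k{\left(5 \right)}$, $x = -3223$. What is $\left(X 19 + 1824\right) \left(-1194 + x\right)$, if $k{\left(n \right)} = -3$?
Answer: $-8308377$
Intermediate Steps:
$X = 3$ ($X = 0 - -3 = 0 + 3 = 3$)
$\left(X 19 + 1824\right) \left(-1194 + x\right) = \left(3 \cdot 19 + 1824\right) \left(-1194 - 3223\right) = \left(57 + 1824\right) \left(-4417\right) = 1881 \left(-4417\right) = -8308377$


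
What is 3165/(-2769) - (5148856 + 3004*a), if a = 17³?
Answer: -18374630939/923 ≈ -1.9908e+7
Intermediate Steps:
a = 4913
3165/(-2769) - (5148856 + 3004*a) = 3165/(-2769) - 3004/(1/(4913 + 1714)) = 3165*(-1/2769) - 3004/(1/6627) = -1055/923 - 3004/1/6627 = -1055/923 - 3004*6627 = -1055/923 - 19907508 = -18374630939/923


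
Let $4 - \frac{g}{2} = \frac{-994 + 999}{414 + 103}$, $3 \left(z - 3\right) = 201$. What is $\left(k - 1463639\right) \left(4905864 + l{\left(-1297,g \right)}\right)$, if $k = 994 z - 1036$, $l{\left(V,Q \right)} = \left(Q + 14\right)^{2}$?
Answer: $- \frac{1829545193552043240}{267289} \approx -6.8448 \cdot 10^{12}$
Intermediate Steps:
$z = 70$ ($z = 3 + \frac{1}{3} \cdot 201 = 3 + 67 = 70$)
$g = \frac{4126}{517}$ ($g = 8 - 2 \frac{-994 + 999}{414 + 103} = 8 - 2 \cdot \frac{5}{517} = 8 - 2 \cdot 5 \cdot \frac{1}{517} = 8 - \frac{10}{517} = \frac{4126}{517} \approx 7.9807$)
$l{\left(V,Q \right)} = \left(14 + Q\right)^{2}$
$k = 68544$ ($k = 994 \cdot 70 - 1036 = 69580 - 1036 = 68544$)
$\left(k - 1463639\right) \left(4905864 + l{\left(-1297,g \right)}\right) = \left(68544 - 1463639\right) \left(4905864 + \left(14 + \frac{4126}{517}\right)^{2}\right) = - 1395095 \left(4905864 + \left(\frac{11364}{517}\right)^{2}\right) = - 1395095 \left(4905864 + \frac{129140496}{267289}\right) = \left(-1395095\right) \frac{1311412623192}{267289} = - \frac{1829545193552043240}{267289}$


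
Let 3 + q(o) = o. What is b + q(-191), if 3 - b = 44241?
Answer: -44432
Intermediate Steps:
b = -44238 (b = 3 - 1*44241 = 3 - 44241 = -44238)
q(o) = -3 + o
b + q(-191) = -44238 + (-3 - 191) = -44238 - 194 = -44432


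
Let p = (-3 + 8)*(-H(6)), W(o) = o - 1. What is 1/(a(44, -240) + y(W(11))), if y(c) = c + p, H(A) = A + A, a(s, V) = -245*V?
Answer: 1/58750 ≈ 1.7021e-5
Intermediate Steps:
H(A) = 2*A
W(o) = -1 + o
p = -60 (p = (-3 + 8)*(-2*6) = 5*(-1*12) = 5*(-12) = -60)
y(c) = -60 + c (y(c) = c - 60 = -60 + c)
1/(a(44, -240) + y(W(11))) = 1/(-245*(-240) + (-60 + (-1 + 11))) = 1/(58800 + (-60 + 10)) = 1/(58800 - 50) = 1/58750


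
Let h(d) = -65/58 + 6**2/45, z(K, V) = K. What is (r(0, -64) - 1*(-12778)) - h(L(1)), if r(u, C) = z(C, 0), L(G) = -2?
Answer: 3687153/290 ≈ 12714.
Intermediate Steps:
r(u, C) = C
h(d) = -93/290 (h(d) = -65*1/58 + 36*(1/45) = -65/58 + 4/5 = -93/290)
(r(0, -64) - 1*(-12778)) - h(L(1)) = (-64 - 1*(-12778)) - 1*(-93/290) = (-64 + 12778) + 93/290 = 12714 + 93/290 = 3687153/290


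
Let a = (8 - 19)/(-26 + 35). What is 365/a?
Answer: -3285/11 ≈ -298.64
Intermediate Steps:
a = -11/9 ≈ -1.2222
365/a = 365/(-11/9) = -9/11*365 = -3285/11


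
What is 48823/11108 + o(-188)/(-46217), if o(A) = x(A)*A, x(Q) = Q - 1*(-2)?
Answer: 1868028047/513378436 ≈ 3.6387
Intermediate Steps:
x(Q) = 2 + Q (x(Q) = Q + 2 = 2 + Q)
o(A) = A*(2 + A) (o(A) = (2 + A)*A = A*(2 + A))
48823/11108 + o(-188)/(-46217) = 48823/11108 - 188*(2 - 188)/(-46217) = 48823*(1/11108) - 188*(-186)*(-1/46217) = 48823/11108 + 34968*(-1/46217) = 48823/11108 - 34968/46217 = 1868028047/513378436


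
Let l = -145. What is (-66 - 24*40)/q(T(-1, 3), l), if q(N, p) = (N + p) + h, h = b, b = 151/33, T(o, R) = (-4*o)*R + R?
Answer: 33858/4139 ≈ 8.1802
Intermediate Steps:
T(o, R) = R - 4*R*o (T(o, R) = -4*R*o + R = R - 4*R*o)
b = 151/33 (b = 151*(1/33) = 151/33 ≈ 4.5758)
h = 151/33 ≈ 4.5758
q(N, p) = 151/33 + N + p (q(N, p) = (N + p) + 151/33 = 151/33 + N + p)
(-66 - 24*40)/q(T(-1, 3), l) = (-66 - 24*40)/(151/33 + 3*(1 - 4*(-1)) - 145) = (-66 - 960)/(151/33 + 3*(1 + 4) - 145) = -1026/(151/33 + 3*5 - 145) = -1026/(151/33 + 15 - 145) = -1026/(-4139/33) = -1026*(-33/4139) = 33858/4139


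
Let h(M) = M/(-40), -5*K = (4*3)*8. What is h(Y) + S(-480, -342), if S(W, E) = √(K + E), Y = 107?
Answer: -107/40 + I*√9030/5 ≈ -2.675 + 19.005*I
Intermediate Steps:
K = -96/5 (K = -4*3*8/5 = -12*8/5 = -⅕*96 = -96/5 ≈ -19.200)
h(M) = -M/40 (h(M) = M*(-1/40) = -M/40)
S(W, E) = √(-96/5 + E)
h(Y) + S(-480, -342) = -1/40*107 + √(-480 + 25*(-342))/5 = -107/40 + √(-480 - 8550)/5 = -107/40 + √(-9030)/5 = -107/40 + (I*√9030)/5 = -107/40 + I*√9030/5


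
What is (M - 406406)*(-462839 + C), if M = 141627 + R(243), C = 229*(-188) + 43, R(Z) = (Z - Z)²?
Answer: 133937927592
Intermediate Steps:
R(Z) = 0 (R(Z) = 0² = 0)
C = -43009 (C = -43052 + 43 = -43009)
M = 141627 (M = 141627 + 0 = 141627)
(M - 406406)*(-462839 + C) = (141627 - 406406)*(-462839 - 43009) = -264779*(-505848) = 133937927592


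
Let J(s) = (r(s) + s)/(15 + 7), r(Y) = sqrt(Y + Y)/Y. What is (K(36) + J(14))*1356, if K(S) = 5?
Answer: 84072/11 + 678*sqrt(7)/77 ≈ 7666.2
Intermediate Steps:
r(Y) = sqrt(2)/sqrt(Y) (r(Y) = sqrt(2*Y)/Y = (sqrt(2)*sqrt(Y))/Y = sqrt(2)/sqrt(Y))
J(s) = s/22 + sqrt(2)/(22*sqrt(s)) (J(s) = (sqrt(2)/sqrt(s) + s)/(15 + 7) = (s + sqrt(2)/sqrt(s))/22 = (s + sqrt(2)/sqrt(s))*(1/22) = s/22 + sqrt(2)/(22*sqrt(s)))
(K(36) + J(14))*1356 = (5 + ((1/22)*14 + sqrt(2)/(22*sqrt(14))))*1356 = (5 + (7/11 + sqrt(2)*(sqrt(14)/14)/22))*1356 = (5 + (7/11 + sqrt(7)/154))*1356 = (62/11 + sqrt(7)/154)*1356 = 84072/11 + 678*sqrt(7)/77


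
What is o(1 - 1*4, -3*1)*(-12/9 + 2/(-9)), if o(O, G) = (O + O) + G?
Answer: 14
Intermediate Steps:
o(O, G) = G + 2*O (o(O, G) = 2*O + G = G + 2*O)
o(1 - 1*4, -3*1)*(-12/9 + 2/(-9)) = (-3*1 + 2*(1 - 1*4))*(-12/9 + 2/(-9)) = (-3 + 2*(1 - 4))*(-12*⅑ + 2*(-⅑)) = (-3 + 2*(-3))*(-4/3 - 2/9) = (-3 - 6)*(-14/9) = -9*(-14/9) = 14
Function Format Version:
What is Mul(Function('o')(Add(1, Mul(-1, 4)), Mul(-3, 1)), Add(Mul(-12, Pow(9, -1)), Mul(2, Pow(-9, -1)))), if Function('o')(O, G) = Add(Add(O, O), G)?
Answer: 14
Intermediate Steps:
Function('o')(O, G) = Add(G, Mul(2, O)) (Function('o')(O, G) = Add(Mul(2, O), G) = Add(G, Mul(2, O)))
Mul(Function('o')(Add(1, Mul(-1, 4)), Mul(-3, 1)), Add(Mul(-12, Pow(9, -1)), Mul(2, Pow(-9, -1)))) = Mul(Add(Mul(-3, 1), Mul(2, Add(1, Mul(-1, 4)))), Add(Mul(-12, Pow(9, -1)), Mul(2, Pow(-9, -1)))) = Mul(Add(-3, Mul(2, Add(1, -4))), Add(Mul(-12, Rational(1, 9)), Mul(2, Rational(-1, 9)))) = Mul(Add(-3, Mul(2, -3)), Add(Rational(-4, 3), Rational(-2, 9))) = Mul(Add(-3, -6), Rational(-14, 9)) = Mul(-9, Rational(-14, 9)) = 14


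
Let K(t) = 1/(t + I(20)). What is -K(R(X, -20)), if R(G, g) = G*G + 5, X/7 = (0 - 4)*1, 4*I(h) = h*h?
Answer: -1/889 ≈ -0.0011249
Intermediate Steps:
I(h) = h²/4 (I(h) = (h*h)/4 = h²/4)
X = -28 (X = 7*((0 - 4)*1) = 7*(-4*1) = 7*(-4) = -28)
R(G, g) = 5 + G² (R(G, g) = G² + 5 = 5 + G²)
K(t) = 1/(100 + t) (K(t) = 1/(t + (¼)*20²) = 1/(t + (¼)*400) = 1/(t + 100) = 1/(100 + t))
-K(R(X, -20)) = -1/(100 + (5 + (-28)²)) = -1/(100 + (5 + 784)) = -1/(100 + 789) = -1/889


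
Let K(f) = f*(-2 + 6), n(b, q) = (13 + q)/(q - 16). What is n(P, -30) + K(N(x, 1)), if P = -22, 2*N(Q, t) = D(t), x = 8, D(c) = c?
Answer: 109/46 ≈ 2.3696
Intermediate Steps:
N(Q, t) = t/2
n(b, q) = (13 + q)/(-16 + q)
K(f) = 4*f (K(f) = f*4 = 4*f)
n(P, -30) + K(N(x, 1)) = (13 - 30)/(-16 - 30) + 4*((½)*1) = -17/(-46) + 4*(½) = -1/46*(-17) + 2 = 17/46 + 2 = 109/46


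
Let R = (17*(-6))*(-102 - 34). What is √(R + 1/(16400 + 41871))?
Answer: √47102507023823/58271 ≈ 117.78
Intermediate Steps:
R = 13872 (R = -102*(-136) = 13872)
√(R + 1/(16400 + 41871)) = √(13872 + 1/(16400 + 41871)) = √(13872 + 1/58271) = √(808335313/58271) = √47102507023823/58271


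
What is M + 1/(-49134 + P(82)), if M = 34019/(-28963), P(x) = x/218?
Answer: -182194122702/155113229095 ≈ -1.1746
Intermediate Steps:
P(x) = x/218 (P(x) = x*(1/218) = x/218)
M = -34019/28963 (M = 34019*(-1/28963) = -34019/28963 ≈ -1.1746)
M + 1/(-49134 + P(82)) = -34019/28963 + 1/(-49134 + (1/218)*82) = -34019/28963 + 1/(-49134 + 41/109) = -34019/28963 + 1/(-5355565/109) = -34019/28963 - 109/5355565 = -182194122702/155113229095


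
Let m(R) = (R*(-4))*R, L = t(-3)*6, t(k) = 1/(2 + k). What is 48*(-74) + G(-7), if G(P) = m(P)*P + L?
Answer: -2186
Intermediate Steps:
L = -6 (L = 6/(2 - 3) = 6/(-1) = -1*6 = -6)
m(R) = -4*R² (m(R) = (-4*R)*R = -4*R²)
G(P) = -6 - 4*P³ (G(P) = (-4*P²)*P - 6 = -4*P³ - 6 = -6 - 4*P³)
48*(-74) + G(-7) = 48*(-74) + (-6 - 4*(-7)³) = -3552 + (-6 - 4*(-343)) = -3552 + (-6 + 1372) = -3552 + 1366 = -2186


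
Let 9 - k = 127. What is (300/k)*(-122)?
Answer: 18300/59 ≈ 310.17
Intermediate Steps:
k = -118 (k = 9 - 1*127 = 9 - 127 = -118)
(300/k)*(-122) = (300/(-118))*(-122) = (300*(-1/118))*(-122) = -150/59*(-122) = 18300/59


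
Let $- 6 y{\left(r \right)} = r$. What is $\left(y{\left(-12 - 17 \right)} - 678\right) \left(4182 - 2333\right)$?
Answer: $- \frac{7468111}{6} \approx -1.2447 \cdot 10^{6}$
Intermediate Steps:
$y{\left(r \right)} = - \frac{r}{6}$
$\left(y{\left(-12 - 17 \right)} - 678\right) \left(4182 - 2333\right) = \left(- \frac{-12 - 17}{6} - 678\right) \left(4182 - 2333\right) = \left(\left(- \frac{1}{6}\right) \left(-29\right) - 678\right) 1849 = \left(\frac{29}{6} - 678\right) 1849 = \left(- \frac{4039}{6}\right) 1849 = - \frac{7468111}{6}$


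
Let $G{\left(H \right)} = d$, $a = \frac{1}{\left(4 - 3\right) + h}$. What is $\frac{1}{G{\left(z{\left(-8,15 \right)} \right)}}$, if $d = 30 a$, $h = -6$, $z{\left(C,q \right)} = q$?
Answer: $- \frac{1}{6} \approx -0.16667$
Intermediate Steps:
$a = - \frac{1}{5}$ ($a = \frac{1}{\left(4 - 3\right) - 6} = \frac{1}{1 - 6} = \frac{1}{-5} = - \frac{1}{5} \approx -0.2$)
$d = -6$ ($d = 30 \left(- \frac{1}{5}\right) = -6$)
$G{\left(H \right)} = -6$
$\frac{1}{G{\left(z{\left(-8,15 \right)} \right)}} = \frac{1}{-6} = - \frac{1}{6}$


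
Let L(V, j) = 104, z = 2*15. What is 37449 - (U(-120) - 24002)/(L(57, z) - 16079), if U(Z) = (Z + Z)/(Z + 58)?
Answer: 18544937083/495225 ≈ 37448.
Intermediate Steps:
z = 30
U(Z) = 2*Z/(58 + Z) (U(Z) = (2*Z)/(58 + Z) = 2*Z/(58 + Z))
37449 - (U(-120) - 24002)/(L(57, z) - 16079) = 37449 - (2*(-120)/(58 - 120) - 24002)/(104 - 16079) = 37449 - (2*(-120)/(-62) - 24002)/(-15975) = 37449 - (2*(-120)*(-1/62) - 24002)*(-1)/15975 = 37449 - (120/31 - 24002)*(-1)/15975 = 37449 - (-743942)*(-1)/(31*15975) = 37449 - 1*743942/495225 = 37449 - 743942/495225 = 18544937083/495225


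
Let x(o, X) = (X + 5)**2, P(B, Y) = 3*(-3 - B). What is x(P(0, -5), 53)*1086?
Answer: 3653304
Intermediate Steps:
P(B, Y) = -9 - 3*B
x(o, X) = (5 + X)**2
x(P(0, -5), 53)*1086 = (5 + 53)**2*1086 = 58**2*1086 = 3364*1086 = 3653304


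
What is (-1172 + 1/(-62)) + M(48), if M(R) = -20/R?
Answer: -436145/372 ≈ -1172.4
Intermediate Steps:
(-1172 + 1/(-62)) + M(48) = (-1172 + 1/(-62)) - 20/48 = (-1172 - 1/62) - 20*1/48 = -72665/62 - 5/12 = -436145/372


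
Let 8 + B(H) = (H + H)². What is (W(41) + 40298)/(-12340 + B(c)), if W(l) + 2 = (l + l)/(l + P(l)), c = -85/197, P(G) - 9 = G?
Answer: -71156650781/21802900756 ≈ -3.2636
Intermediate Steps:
P(G) = 9 + G
c = -85/197 (c = -85*1/197 = -85/197 ≈ -0.43147)
B(H) = -8 + 4*H² (B(H) = -8 + (H + H)² = -8 + (2*H)² = -8 + 4*H²)
W(l) = -2 + 2*l/(9 + 2*l) (W(l) = -2 + (l + l)/(l + (9 + l)) = -2 + (2*l)/(9 + 2*l) = -2 + 2*l/(9 + 2*l))
(W(41) + 40298)/(-12340 + B(c)) = (2*(-9 - 1*41)/(9 + 2*41) + 40298)/(-12340 + (-8 + 4*(-85/197)²)) = (2*(-9 - 41)/(9 + 82) + 40298)/(-12340 + (-8 + 4*(7225/38809))) = (2*(-50)/91 + 40298)/(-12340 + (-8 + 28900/38809)) = (2*(1/91)*(-50) + 40298)/(-12340 - 281572/38809) = (-100/91 + 40298)/(-479184632/38809) = (3667018/91)*(-38809/479184632) = -71156650781/21802900756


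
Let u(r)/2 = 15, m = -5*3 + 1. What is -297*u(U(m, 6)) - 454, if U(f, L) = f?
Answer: -9364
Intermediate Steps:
m = -14 (m = -15 + 1 = -14)
u(r) = 30 (u(r) = 2*15 = 30)
-297*u(U(m, 6)) - 454 = -297*30 - 454 = -8910 - 454 = -9364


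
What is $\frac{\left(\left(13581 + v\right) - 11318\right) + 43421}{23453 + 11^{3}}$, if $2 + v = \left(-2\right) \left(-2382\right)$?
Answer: $\frac{25223}{12392} \approx 2.0354$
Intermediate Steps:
$v = 4762$ ($v = -2 - -4764 = -2 + 4764 = 4762$)
$\frac{\left(\left(13581 + v\right) - 11318\right) + 43421}{23453 + 11^{3}} = \frac{\left(\left(13581 + 4762\right) - 11318\right) + 43421}{23453 + 11^{3}} = \frac{\left(18343 - 11318\right) + 43421}{23453 + 1331} = \frac{7025 + 43421}{24784} = 50446 \cdot \frac{1}{24784} = \frac{25223}{12392}$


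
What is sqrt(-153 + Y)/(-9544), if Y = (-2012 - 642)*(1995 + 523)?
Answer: -5*I*sqrt(267317)/9544 ≈ -0.27086*I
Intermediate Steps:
Y = -6682772 (Y = -2654*2518 = -6682772)
sqrt(-153 + Y)/(-9544) = sqrt(-153 - 6682772)/(-9544) = sqrt(-6682925)*(-1/9544) = (5*I*sqrt(267317))*(-1/9544) = -5*I*sqrt(267317)/9544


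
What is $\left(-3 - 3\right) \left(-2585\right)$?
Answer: $15510$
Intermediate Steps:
$\left(-3 - 3\right) \left(-2585\right) = \left(-6\right) \left(-2585\right) = 15510$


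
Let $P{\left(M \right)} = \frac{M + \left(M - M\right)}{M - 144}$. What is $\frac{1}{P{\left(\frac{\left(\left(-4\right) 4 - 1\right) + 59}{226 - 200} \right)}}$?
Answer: $- \frac{617}{7} \approx -88.143$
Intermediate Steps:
$P{\left(M \right)} = \frac{M}{-144 + M}$ ($P{\left(M \right)} = \frac{M + 0}{-144 + M} = \frac{M}{-144 + M}$)
$\frac{1}{P{\left(\frac{\left(\left(-4\right) 4 - 1\right) + 59}{226 - 200} \right)}} = \frac{1}{\frac{\left(\left(-4\right) 4 - 1\right) + 59}{226 - 200} \frac{1}{-144 + \frac{\left(\left(-4\right) 4 - 1\right) + 59}{226 - 200}}} = \frac{1}{\frac{\left(-16 - 1\right) + 59}{26} \frac{1}{-144 + \frac{\left(-16 - 1\right) + 59}{26}}} = \frac{1}{\left(-17 + 59\right) \frac{1}{26} \frac{1}{-144 + \left(-17 + 59\right) \frac{1}{26}}} = \frac{1}{42 \cdot \frac{1}{26} \frac{1}{-144 + 42 \cdot \frac{1}{26}}} = \frac{1}{\frac{21}{13} \frac{1}{-144 + \frac{21}{13}}} = \frac{1}{\frac{21}{13} \frac{1}{- \frac{1851}{13}}} = \frac{1}{\frac{21}{13} \left(- \frac{13}{1851}\right)} = \frac{1}{- \frac{7}{617}} = - \frac{617}{7}$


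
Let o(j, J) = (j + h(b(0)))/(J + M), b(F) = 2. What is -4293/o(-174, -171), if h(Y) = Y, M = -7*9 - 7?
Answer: -1034613/172 ≈ -6015.2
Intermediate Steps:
M = -70 (M = -63 - 7 = -70)
o(j, J) = (2 + j)/(-70 + J) (o(j, J) = (j + 2)/(J - 70) = (2 + j)/(-70 + J))
-4293/o(-174, -171) = -4293*(-70 - 171)/(2 - 174) = -4293/(-172/(-241)) = -4293/((-1/241*(-172))) = -4293/172/241 = -4293*241/172 = -1034613/172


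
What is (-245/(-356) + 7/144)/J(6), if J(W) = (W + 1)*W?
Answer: 1349/76896 ≈ 0.017543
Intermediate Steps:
J(W) = W*(1 + W) (J(W) = (1 + W)*W = W*(1 + W))
(-245/(-356) + 7/144)/J(6) = (-245/(-356) + 7/144)/((6*(1 + 6))) = (-245*(-1/356) + 7*(1/144))/((6*7)) = (245/356 + 7/144)/42 = (9443/12816)*(1/42) = 1349/76896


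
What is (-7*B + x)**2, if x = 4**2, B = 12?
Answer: 4624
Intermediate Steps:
x = 16
(-7*B + x)**2 = (-7*12 + 16)**2 = (-84 + 16)**2 = (-68)**2 = 4624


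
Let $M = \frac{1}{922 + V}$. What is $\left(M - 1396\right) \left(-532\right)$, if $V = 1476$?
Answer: $\frac{890463462}{1199} \approx 7.4267 \cdot 10^{5}$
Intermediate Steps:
$M = \frac{1}{2398}$ ($M = \frac{1}{922 + 1476} = \frac{1}{2398} \approx 0.00041701$)
$\left(M - 1396\right) \left(-532\right) = \left(\frac{1}{2398} - 1396\right) \left(-532\right) = \left(- \frac{3347607}{2398}\right) \left(-532\right) = \frac{890463462}{1199}$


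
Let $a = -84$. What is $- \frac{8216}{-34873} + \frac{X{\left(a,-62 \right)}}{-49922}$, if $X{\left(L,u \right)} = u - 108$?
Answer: $\frac{208043781}{870464953} \approx 0.239$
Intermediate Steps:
$X{\left(L,u \right)} = -108 + u$ ($X{\left(L,u \right)} = u - 108 = -108 + u$)
$- \frac{8216}{-34873} + \frac{X{\left(a,-62 \right)}}{-49922} = - \frac{8216}{-34873} + \frac{-108 - 62}{-49922} = \left(-8216\right) \left(- \frac{1}{34873}\right) - - \frac{85}{24961} = \frac{8216}{34873} + \frac{85}{24961} = \frac{208043781}{870464953}$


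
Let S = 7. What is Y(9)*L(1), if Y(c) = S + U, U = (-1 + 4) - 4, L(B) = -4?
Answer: -24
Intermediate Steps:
U = -1 (U = 3 - 4 = -1)
Y(c) = 6 (Y(c) = 7 - 1 = 6)
Y(9)*L(1) = 6*(-4) = -24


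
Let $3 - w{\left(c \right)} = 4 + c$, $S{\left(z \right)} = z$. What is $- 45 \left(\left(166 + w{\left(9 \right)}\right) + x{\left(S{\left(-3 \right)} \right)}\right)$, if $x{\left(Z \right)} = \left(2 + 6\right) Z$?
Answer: $-5940$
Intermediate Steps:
$x{\left(Z \right)} = 8 Z$
$w{\left(c \right)} = -1 - c$ ($w{\left(c \right)} = 3 - \left(4 + c\right) = -1 - c$)
$- 45 \left(\left(166 + w{\left(9 \right)}\right) + x{\left(S{\left(-3 \right)} \right)}\right) = - 45 \left(\left(166 - 10\right) + 8 \left(-3\right)\right) = - 45 \left(\left(166 - 10\right) - 24\right) = - 45 \left(156 - 24\right) = \left(-45\right) 132 = -5940$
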